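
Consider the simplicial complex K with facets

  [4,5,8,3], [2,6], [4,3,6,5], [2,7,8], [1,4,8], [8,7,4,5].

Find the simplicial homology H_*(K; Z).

Fix the vertex order 1 < 2 < 3 < 4 < 5 < 6 < 7 < 8 and write every simplex with vertices in increasing order. Then dim K = 3 and the simplices of K are:

  0-simplices (8): [1], [2], [3], [4], [5], [6], [7], [8]
  1-simplices (17): [1,4], [1,8], [2,6], [2,7], [2,8], [3,4], [3,5], [3,6], [3,8], [4,5], [4,6], [4,7], [4,8], [5,6], [5,7], [5,8], [7,8]
  2-simplices (12): [1,4,8], [2,7,8], [3,4,5], [3,4,6], [3,4,8], [3,5,6], [3,5,8], [4,5,6], [4,5,7], [4,5,8], [4,7,8], [5,7,8]
  3-simplices (3): [3,4,5,6], [3,4,5,8], [4,5,7,8]

Hence C_0 ≅ Z^8, C_1 ≅ Z^17, C_2 ≅ Z^12, C_3 ≅ Z^3.

∂_1: C_1 → C_0 maps an edge to its endpoints' difference, ∂[p,q] = q − p.
The 8×17 boundary matrix has rank 7 and Smith normal form diag(1,1,1,1,1,1,1).

The boundary map ∂_2: C_2 → C_1 maps a triangle to the signed sum of its edges. For instance
  ∂[5,7,8] = [7,8] − [5,8] + [5,7],
  ∂[4,5,7] = [5,7] − [4,7] + [4,5].
This gives a 17×12 integer matrix of rank 9; reducing to Smith normal form yields diagonal entries (1,1,1,1,1,1,1,1,1).

∂_3: C_3 → C_2 sends each 3-simplex σ to the alternating sum Σ_i (−1)^i (σ with its i-th vertex removed). For instance
  ∂[3,4,5,6] = [4,5,6] − [3,5,6] + [3,4,6] − [3,4,5],
  ∂[4,5,7,8] = [5,7,8] − [4,7,8] + [4,5,8] − [4,5,7].
As a 12×3 matrix over Z this has rank 3, with invariant factors (1,1,1).

From H_k ≅ ker(∂_k) / im(∂_{k+1}) we obtain:

  H_0: rank C_0 − rank ∂_1 = 8 − 7 = 1, and the invariant factors of ∂_1 are all 1, so H_0 = Z.
  H_1: rank ker ∂_1 − rank ∂_2 = (17 − 7) − 9 = 1, and the invariant factors of ∂_2 are all 1, so H_1 = Z.
  H_2: rank ker ∂_2 − rank ∂_3 = (12 − 9) − 3 = 0, and the invariant factors of ∂_3 are all 1, so H_2 = 0.
  H_3: rank ker ∂_3 − rank ∂_4 = (3 − 3) − 0 = 0, and there is no ∂_4, so H_3 = 0.

H_0 ≅ Z,  H_1 ≅ Z,  H_2 = 0,  H_3 = 0.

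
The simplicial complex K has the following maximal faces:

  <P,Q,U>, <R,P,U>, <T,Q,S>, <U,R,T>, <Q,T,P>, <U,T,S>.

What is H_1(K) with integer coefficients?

Order the vertices as P < Q < R < S < T < U. Listing each simplex with vertices in this order, K has dimension 2 with simplices:

  0-simplices (6): P, Q, R, S, T, U
  1-simplices (12): PQ, PR, PT, PU, QS, QT, QU, RT, RU, ST, SU, TU
  2-simplices (6): PQT, PQU, PRU, QST, RTU, STU

giving chain groups C_0 ≅ Z^6, C_1 ≅ Z^12, C_2 ≅ Z^6.

The boundary map ∂_1: C_1 → C_0 sends each edge [p,q] (with p < q) to q − p. For instance
  ∂PQ = Q − P.
As a 6×12 matrix over Z this has rank 5, with invariant factors (1,1,1,1,1).

Boundary ∂_2: C_2 → C_1 maps a triangle to the signed sum of its edges. For instance
  ∂STU = TU − SU + ST,
  ∂PQT = QT − PT + PQ.
The 12×6 boundary matrix has rank 6 and Smith normal form diag(1,1,1,1,1,1).

Computing H_k = (kernel of ∂_k) / (image of ∂_{k+1}):

  H_1: rank ker ∂_1 − rank ∂_2 = (12 − 5) − 6 = 1, and the invariant factors of ∂_2 are all 1, so H_1 ≅ Z.

(K is a triangulation of the cylinder S^1 x I.)

H_1 ≅ Z.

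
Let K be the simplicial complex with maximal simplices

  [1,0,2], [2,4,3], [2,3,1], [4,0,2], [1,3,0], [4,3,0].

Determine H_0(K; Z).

H_0 ≅ Z.

Take the total order 0 < 1 < 2 < 3 < 4 on the vertex set. Then K (dimension 2) consists of the simplices:

  0-simplices (5): [0], [1], [2], [3], [4]
  1-simplices (9): [0,1], [0,2], [0,3], [0,4], [1,2], [1,3], [2,3], [2,4], [3,4]
  2-simplices (6): [0,1,2], [0,1,3], [0,2,4], [0,3,4], [1,2,3], [2,3,4]

so the chain groups are C_0 ≅ Z^5, C_1 ≅ Z^9, C_2 ≅ Z^6.

∂_1: C_1 → C_0 sends each edge [p,q] (with p < q) to q − p. For instance
  ∂[3,4] = [4] − [3].
As a 5×9 matrix over Z this has rank 4, with invariant factors (1,1,1,1).

The boundary map ∂_2: C_2 → C_1 maps a triangle to the signed sum of its edges. For instance
  ∂[2,3,4] = [3,4] − [2,4] + [2,3],
  ∂[0,2,4] = [2,4] − [0,4] + [0,2].
This gives a 9×6 integer matrix of rank 5; reducing to Smith normal form yields diagonal entries (1,1,1,1,1).

Now H_k = ker ∂_k / im ∂_{k+1}, so:

  H_0: rank C_0 − rank ∂_1 = 5 − 4 = 1, and the invariant factors of ∂_1 are all 1, so H_0 ≅ Z.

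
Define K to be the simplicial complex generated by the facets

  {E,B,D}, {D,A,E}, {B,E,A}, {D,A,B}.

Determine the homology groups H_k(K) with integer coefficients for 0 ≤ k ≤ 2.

H_0 = Z,  H_1 = 0,  H_2 = Z.

Take the total order A < B < D < E on the vertex set. Then K (dimension 2) consists of the simplices:

  0-simplices (4): A, B, D, E
  1-simplices (6): AB, AD, AE, BD, BE, DE
  2-simplices (4): ABD, ABE, ADE, BDE

giving chain groups C_0 ≅ Z^4, C_1 ≅ Z^6, C_2 ≅ Z^4.

∂_1: C_1 → C_0 maps an edge to its endpoints' difference, ∂[p,q] = q − p. For instance
  ∂BE = E − B.
As a 4×6 matrix over Z this has rank 3, with invariant factors (1,1,1).

The boundary map ∂_2: C_2 → C_1 acts by ∂[p,q,r] = [q,r] − [p,r] + [p,q]. For instance
  ∂BDE = DE − BE + BD,
  ∂ADE = DE − AE + AD.
This gives a 6×4 integer matrix of rank 3; reducing to Smith normal form yields diagonal entries (1,1,1).

Now H_k = ker ∂_k / im ∂_{k+1}, so:

  H_0: rank C_0 − rank ∂_1 = 4 − 3 = 1, and the invariant factors of ∂_1 are all 1, so H_0 ≅ Z.
  H_1: rank ker ∂_1 − rank ∂_2 = (6 − 3) − 3 = 0, and the invariant factors of ∂_2 are all 1, so H_1 ≅ 0.
  H_2: rank ker ∂_2 − rank ∂_3 = (4 − 3) − 0 = 1, and there is no ∂_3, so H_2 ≅ Z.

As a check, the Euler characteristic is 4 − 6 + 4 = 2, which agrees with 1 − 0 + 1 = 2.
(K is a triangulation of the 2-sphere S^2.)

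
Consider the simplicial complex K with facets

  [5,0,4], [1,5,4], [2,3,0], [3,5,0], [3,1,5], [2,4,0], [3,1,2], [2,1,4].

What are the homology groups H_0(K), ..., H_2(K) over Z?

H_0 ≅ Z,  H_1 = 0,  H_2 ≅ Z.

Order the vertices as 0 < 1 < 2 < 3 < 4 < 5. Listing each simplex with vertices in this order, K has dimension 2 with simplices:

  0-simplices (6): [0], [1], [2], [3], [4], [5]
  1-simplices (12): [0,2], [0,3], [0,4], [0,5], [1,2], [1,3], [1,4], [1,5], [2,3], [2,4], [3,5], [4,5]
  2-simplices (8): [0,2,3], [0,2,4], [0,3,5], [0,4,5], [1,2,3], [1,2,4], [1,3,5], [1,4,5]

so the chain groups are C_0 ≅ Z^6, C_1 ≅ Z^12, C_2 ≅ Z^8.

Boundary ∂_1: C_1 → C_0 is given by ∂[p,q] = [q] − [p].
As a 6×12 matrix over Z this has rank 5, with invariant factors (1,1,1,1,1).

Boundary ∂_2: C_2 → C_1 acts by ∂[p,q,r] = [q,r] − [p,r] + [p,q]. For instance
  ∂[0,2,4] = [2,4] − [0,4] + [0,2],
  ∂[0,2,3] = [2,3] − [0,3] + [0,2].
The resulting 12×8 matrix has rank 7, and its Smith normal form has invariant factors (1,1,1,1,1,1,1).

Computing H_k = (kernel of ∂_k) / (image of ∂_{k+1}):

  H_0: rank C_0 − rank ∂_1 = 6 − 5 = 1, and the invariant factors of ∂_1 are all 1, so H_0 ≅ Z.
  H_1: rank ker ∂_1 − rank ∂_2 = (12 − 5) − 7 = 0, and the invariant factors of ∂_2 are all 1, so H_1 ≅ 0.
  H_2: rank ker ∂_2 − rank ∂_3 = (8 − 7) − 0 = 1, and there is no ∂_3, so H_2 ≅ Z.

As a check, the Euler characteristic is 6 − 12 + 8 = 2, which agrees with 1 − 0 + 1 = 2.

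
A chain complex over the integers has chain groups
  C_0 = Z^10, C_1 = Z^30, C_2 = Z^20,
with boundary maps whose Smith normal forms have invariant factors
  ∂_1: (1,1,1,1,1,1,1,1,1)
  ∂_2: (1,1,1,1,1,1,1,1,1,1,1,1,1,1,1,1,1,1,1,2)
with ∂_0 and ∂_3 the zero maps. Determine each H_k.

H_0: b_0 = 10 − 0 − 9 = 1; torsion from ∂_1 factors > 1: none. So H_0 ≅ Z.
H_1: b_1 = 30 − 9 − 20 = 1; torsion from ∂_2 factors > 1: [2]. So H_1 ≅ Z ⊕ Z/2Z.
H_2: b_2 = 20 − 20 − 0 = 0; torsion from ∂_3 factors > 1: none. So H_2 ≅ 0.

H_0 ≅ Z,  H_1 ≅ Z ⊕ Z/2Z,  H_2 = 0.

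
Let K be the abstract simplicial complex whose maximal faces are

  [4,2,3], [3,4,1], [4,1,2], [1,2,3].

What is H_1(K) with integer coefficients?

H_1 ≅ 0.

We work with the vertex ordering 1 < 2 < 3 < 4. The simplices of K, each written with vertices in increasing order, are:

  0-simplices (4): [1], [2], [3], [4]
  1-simplices (6): [1,2], [1,3], [1,4], [2,3], [2,4], [3,4]
  2-simplices (4): [1,2,3], [1,2,4], [1,3,4], [2,3,4]

giving chain groups C_0 ≅ Z^4, C_1 ≅ Z^6, C_2 ≅ Z^4.

The boundary map ∂_1: C_1 → C_0 is given by ∂[p,q] = [q] − [p].
This gives a 4×6 integer matrix of rank 3; reducing to Smith normal form yields diagonal entries (1,1,1).

Boundary ∂_2: C_2 → C_1 sends each 2-simplex [p,q,r] to [q,r] − [p,r] + [p,q]. For instance
  ∂[1,2,4] = [2,4] − [1,4] + [1,2],
  ∂[1,3,4] = [3,4] − [1,4] + [1,3].
As a 6×4 matrix over Z this has rank 3, with invariant factors (1,1,1).

Computing H_k = (kernel of ∂_k) / (image of ∂_{k+1}):

  H_1: rank ker ∂_1 − rank ∂_2 = (6 − 3) − 3 = 0, and the invariant factors of ∂_2 are all 1, so H_1 = 0.

(K is a triangulation of the 2-sphere S^2.)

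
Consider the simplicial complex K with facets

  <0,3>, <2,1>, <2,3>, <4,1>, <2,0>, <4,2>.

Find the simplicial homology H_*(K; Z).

Fix the vertex order 0 < 1 < 2 < 3 < 4 and write every simplex with vertices in increasing order. Then dim K = 1 and the simplices of K are:

  0-simplices (5): [0], [1], [2], [3], [4]
  1-simplices (6): [0,2], [0,3], [1,2], [1,4], [2,3], [2,4]

giving chain groups C_0 ≅ Z^5, C_1 ≅ Z^6.

Boundary ∂_1: C_1 → C_0 sends each edge [p,q] (with p < q) to q − p. For instance
  ∂[2,4] = [4] − [2].
As a 5×6 matrix over Z this has rank 4, with invariant factors (1,1,1,1).

Computing H_k = (kernel of ∂_k) / (image of ∂_{k+1}):

  H_0: rank C_0 − rank ∂_1 = 5 − 4 = 1, and the invariant factors of ∂_1 are all 1, so H_0 = Z.
  H_1: rank ker ∂_1 − rank ∂_2 = (6 − 4) − 0 = 2, and there is no ∂_2, so H_1 = Z^2.

As a check, the Euler characteristic is 5 − 6 = -1, which agrees with 1 − 2 = -1.

H_0 = Z,  H_1 = Z^2.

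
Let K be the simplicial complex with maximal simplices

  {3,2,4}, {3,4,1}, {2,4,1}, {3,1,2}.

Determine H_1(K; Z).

Take the total order 1 < 2 < 3 < 4 on the vertex set. Then K (dimension 2) consists of the simplices:

  0-simplices (4): [1], [2], [3], [4]
  1-simplices (6): [1,2], [1,3], [1,4], [2,3], [2,4], [3,4]
  2-simplices (4): [1,2,3], [1,2,4], [1,3,4], [2,3,4]

Hence C_0 ≅ Z^4, C_1 ≅ Z^6, C_2 ≅ Z^4.

Boundary ∂_1: C_1 → C_0 maps an edge to its endpoints' difference, ∂[p,q] = q − p.
As a 4×6 matrix over Z this has rank 3, with invariant factors (1,1,1).

∂_2: C_2 → C_1 acts by ∂[p,q,r] = [q,r] − [p,r] + [p,q]. For instance
  ∂[1,2,4] = [2,4] − [1,4] + [1,2],
  ∂[1,3,4] = [3,4] − [1,4] + [1,3].
This gives a 6×4 integer matrix of rank 3; reducing to Smith normal form yields diagonal entries (1,1,1).

From H_k ≅ ker(∂_k) / im(∂_{k+1}) we obtain:

  H_1: rank ker ∂_1 − rank ∂_2 = (6 − 3) − 3 = 0, and the invariant factors of ∂_2 are all 1, so H_1 ≅ 0.

H_1 = 0.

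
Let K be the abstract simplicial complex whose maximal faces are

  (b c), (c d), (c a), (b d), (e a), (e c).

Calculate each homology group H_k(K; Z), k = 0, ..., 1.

Order the vertices as a < b < c < d < e. Listing each simplex with vertices in this order, K has dimension 1 with simplices:

  0-simplices (5): a, b, c, d, e
  1-simplices (6): ac, ae, bc, bd, cd, ce

giving chain groups C_0 ≅ Z^5, C_1 ≅ Z^6.

Boundary ∂_1: C_1 → C_0 sends each edge [p,q] (with p < q) to q − p. For instance
  ∂bd = d − b.
The 5×6 boundary matrix has rank 4 and Smith normal form diag(1,1,1,1).

From H_k ≅ ker(∂_k) / im(∂_{k+1}) we obtain:

  H_0: rank C_0 − rank ∂_1 = 5 − 4 = 1, and the invariant factors of ∂_1 are all 1, so H_0 ≅ Z.
  H_1: rank ker ∂_1 − rank ∂_2 = (6 − 4) − 0 = 2, and there is no ∂_2, so H_1 ≅ Z^2.

As a check, the Euler characteristic is 5 − 6 = -1, which agrees with 1 − 2 = -1.

H_0 = Z,  H_1 = Z^2.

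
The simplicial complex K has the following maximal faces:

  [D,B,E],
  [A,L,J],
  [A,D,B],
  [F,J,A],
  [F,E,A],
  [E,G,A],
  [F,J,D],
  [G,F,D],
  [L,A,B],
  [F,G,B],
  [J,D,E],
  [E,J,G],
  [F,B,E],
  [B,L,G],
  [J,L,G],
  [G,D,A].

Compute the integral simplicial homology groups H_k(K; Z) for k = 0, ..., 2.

H_0 ≅ Z,  H_1 ≅ Z^2,  H_2 ≅ Z.

Take the total order A < B < D < E < F < G < J < L on the vertex set. Then K (dimension 2) consists of the simplices:

  0-simplices (8): A, B, D, E, F, G, J, L
  1-simplices (24): AB, AD, AE, AF, AG, AJ, AL, BD, BE, BF, BG, BL, DE, DF, DG, DJ, EF, EG, EJ, FG, FJ, GJ, GL, JL
  2-simplices (16): ABD, ABL, ADG, AEF, AEG, AFJ, AJL, BDE, BEF, BFG, BGL, DEJ, DFG, DFJ, EGJ, GJL

so the chain groups are C_0 ≅ Z^8, C_1 ≅ Z^24, C_2 ≅ Z^16.

∂_1: C_1 → C_0 is given by ∂[p,q] = [q] − [p].
The resulting 8×24 matrix has rank 7, and its Smith normal form has invariant factors (1,1,1,1,1,1,1).

∂_2: C_2 → C_1 sends each 2-simplex [p,q,r] to [q,r] − [p,r] + [p,q]. For instance
  ∂AFJ = FJ − AJ + AF,
  ∂AEG = EG − AG + AE.
The 24×16 boundary matrix has rank 15 and Smith normal form diag(1,1,1,1,1,1,1,1,1,1,1,1,1,1,1).

From H_k ≅ ker(∂_k) / im(∂_{k+1}) we obtain:

  H_0: rank C_0 − rank ∂_1 = 8 − 7 = 1, and the invariant factors of ∂_1 are all 1, so H_0 ≅ Z.
  H_1: rank ker ∂_1 − rank ∂_2 = (24 − 7) − 15 = 2, and the invariant factors of ∂_2 are all 1, so H_1 ≅ Z^2.
  H_2: rank ker ∂_2 − rank ∂_3 = (16 − 15) − 0 = 1, and there is no ∂_3, so H_2 ≅ Z.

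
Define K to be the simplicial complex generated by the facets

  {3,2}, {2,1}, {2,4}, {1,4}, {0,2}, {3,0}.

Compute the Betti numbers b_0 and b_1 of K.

b_0 = 1, b_1 = 2.

Fix the vertex order 0 < 1 < 2 < 3 < 4 and write every simplex with vertices in increasing order. Then dim K = 1 and the simplices of K are:

  0-simplices (5): [0], [1], [2], [3], [4]
  1-simplices (6): [0,2], [0,3], [1,2], [1,4], [2,3], [2,4]

giving chain groups C_0 ≅ Z^5, C_1 ≅ Z^6.

Boundary ∂_1: C_1 → C_0 maps an edge to its endpoints' difference, ∂[p,q] = q − p.
This gives a 5×6 integer matrix of rank 4; reducing to Smith normal form yields diagonal entries (1,1,1,1).

Reading off H_k = ker ∂_k / im ∂_{k+1}:

  H_0: rank C_0 − rank ∂_1 = 5 − 4 = 1, and the invariant factors of ∂_1 are all 1, so H_0 ≅ Z.
  H_1: rank ker ∂_1 − rank ∂_2 = (6 − 4) − 0 = 2, and there is no ∂_2, so H_1 ≅ Z^2.

Hence the Betti numbers are b_0 = 1, b_1 = 2.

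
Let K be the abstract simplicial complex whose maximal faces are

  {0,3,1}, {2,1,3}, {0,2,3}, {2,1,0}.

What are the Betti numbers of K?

K has 4 vertices, 6 edges, 4 triangles.
rank ∂_0 = 0, rank ∂_1 = 3 ⇒ b_0 = 4 − 0 − 3 = 1; all invariant factors of ∂_1 are 1 so no torsion. So H_0 = Z.
rank ∂_1 = 3, rank ∂_2 = 3 ⇒ b_1 = 6 − 3 − 3 = 0; all invariant factors of ∂_2 are 1 so no torsion. So H_1 = 0.
rank ∂_2 = 3, rank ∂_3 = 0 ⇒ b_2 = 4 − 3 − 0 = 1. So H_2 = Z.

b_0 = 1, b_1 = 0, b_2 = 1.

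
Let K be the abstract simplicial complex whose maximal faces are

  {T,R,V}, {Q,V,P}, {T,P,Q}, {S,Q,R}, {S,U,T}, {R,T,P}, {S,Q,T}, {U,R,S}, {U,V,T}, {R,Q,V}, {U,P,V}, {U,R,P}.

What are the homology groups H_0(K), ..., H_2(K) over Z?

H_0 ≅ Z,  H_1 ≅ Z/2,  H_2 = 0.

Fix the vertex order P < Q < R < S < T < U < V and write every simplex with vertices in increasing order. Then dim K = 2 and the simplices of K are:

  0-simplices (7): P, Q, R, S, T, U, V
  1-simplices (18): PQ, PR, PT, PU, PV, QR, QS, QT, QV, RS, RT, RU, RV, ST, SU, TU, TV, UV
  2-simplices (12): PQT, PQV, PRT, PRU, PUV, QRS, QRV, QST, RSU, RTV, STU, TUV

so the chain groups are C_0 ≅ Z^7, C_1 ≅ Z^18, C_2 ≅ Z^12.

∂_1: C_1 → C_0 sends each edge [p,q] (with p < q) to q − p. For instance
  ∂PT = T − P.
As a 7×18 matrix over Z this has rank 6, with invariant factors (1,1,1,1,1,1).

The boundary map ∂_2: C_2 → C_1 acts by ∂[p,q,r] = [q,r] − [p,r] + [p,q]. For instance
  ∂QRS = RS − QS + QR,
  ∂PRU = RU − PU + PR.
The resulting 18×12 matrix has rank 12, and its Smith normal form has invariant factors (1,1,1,1,1,1,1,1,1,1,1,2).

Now H_k = ker ∂_k / im ∂_{k+1}, so:

  H_0: rank C_0 − rank ∂_1 = 7 − 6 = 1, and the invariant factors of ∂_1 are all 1, so H_0 ≅ Z.
  H_1: rank ker ∂_1 − rank ∂_2 = (18 − 6) − 12 = 0, and ∂_2 has invariant factor 2 > 1, so H_1 ≅ Z/2.
  H_2: rank ker ∂_2 − rank ∂_3 = (12 − 12) − 0 = 0, and there is no ∂_3, so H_2 ≅ 0.

(K is a triangulation of the real projective plane RP^2.)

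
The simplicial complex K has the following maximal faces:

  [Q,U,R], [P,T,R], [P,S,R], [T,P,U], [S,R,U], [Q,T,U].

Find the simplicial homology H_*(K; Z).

We work with the vertex ordering P < Q < R < S < T < U. The simplices of K, each written with vertices in increasing order, are:

  0-simplices (6): P, Q, R, S, T, U
  1-simplices (12): PR, PS, PT, PU, QR, QT, QU, RS, RT, RU, SU, TU
  2-simplices (6): PRS, PRT, PTU, QRU, QTU, RSU

so the chain groups are C_0 ≅ Z^6, C_1 ≅ Z^12, C_2 ≅ Z^6.

The boundary map ∂_1: C_1 → C_0 maps an edge to its endpoints' difference, ∂[p,q] = q − p.
The resulting 6×12 matrix has rank 5, and its Smith normal form has invariant factors (1,1,1,1,1).

∂_2: C_2 → C_1 sends each 2-simplex [p,q,r] to [q,r] − [p,r] + [p,q]. For instance
  ∂RSU = SU − RU + RS,
  ∂PRS = RS − PS + PR.
As a 12×6 matrix over Z this has rank 6, with invariant factors (1,1,1,1,1,1).

From H_k ≅ ker(∂_k) / im(∂_{k+1}) we obtain:

  H_0: rank C_0 − rank ∂_1 = 6 − 5 = 1, and the invariant factors of ∂_1 are all 1, so H_0 ≅ Z.
  H_1: rank ker ∂_1 − rank ∂_2 = (12 − 5) − 6 = 1, and the invariant factors of ∂_2 are all 1, so H_1 ≅ Z.
  H_2: rank ker ∂_2 − rank ∂_3 = (6 − 6) − 0 = 0, and there is no ∂_3, so H_2 ≅ 0.

H_0 ≅ Z,  H_1 ≅ Z,  H_2 = 0.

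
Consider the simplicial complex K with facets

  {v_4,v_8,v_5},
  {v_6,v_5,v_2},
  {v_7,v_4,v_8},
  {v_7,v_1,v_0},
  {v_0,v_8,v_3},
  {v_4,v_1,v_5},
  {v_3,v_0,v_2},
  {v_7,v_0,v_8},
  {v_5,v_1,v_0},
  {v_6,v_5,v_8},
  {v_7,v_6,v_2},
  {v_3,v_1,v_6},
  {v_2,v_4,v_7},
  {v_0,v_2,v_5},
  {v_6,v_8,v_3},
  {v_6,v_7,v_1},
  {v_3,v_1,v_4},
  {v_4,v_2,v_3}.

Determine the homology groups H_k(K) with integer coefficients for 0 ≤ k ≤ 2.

H_0 = Z,  H_1 = Z^2,  H_2 = Z.

Order the vertices as v_0 < v_1 < v_2 < v_3 < v_4 < v_5 < v_6 < v_7 < v_8. Listing each simplex with vertices in this order, K has dimension 2 with simplices:

  0-simplices (9): [v_0], [v_1], [v_2], [v_3], [v_4], [v_5], [v_6], [v_7], [v_8]
  1-simplices (27): (27 of them)
  2-simplices (18): (18 of them)

giving chain groups C_0 ≅ Z^9, C_1 ≅ Z^27, C_2 ≅ Z^18.

Boundary ∂_1: C_1 → C_0 is given by ∂[p,q] = [q] − [p]. For instance
  ∂[v_2,v_3] = [v_3] − [v_2].
The resulting 9×27 matrix has rank 8, and its Smith normal form has invariant factors (1,1,1,1,1,1,1,1).

The boundary map ∂_2: C_2 → C_1 maps a triangle to the signed sum of its edges. For instance
  ∂[v_1,v_6,v_7] = [v_6,v_7] − [v_1,v_7] + [v_1,v_6],
  ∂[v_1,v_3,v_6] = [v_3,v_6] − [v_1,v_6] + [v_1,v_3].
The 27×18 boundary matrix has rank 17 and Smith normal form diag(1,1,1,1,1,1,1,1,1,1,1,1,1,1,1,1,1).

Reading off H_k = ker ∂_k / im ∂_{k+1}:

  H_0: rank C_0 − rank ∂_1 = 9 − 8 = 1, and the invariant factors of ∂_1 are all 1, so H_0 ≅ Z.
  H_1: rank ker ∂_1 − rank ∂_2 = (27 − 8) − 17 = 2, and the invariant factors of ∂_2 are all 1, so H_1 ≅ Z^2.
  H_2: rank ker ∂_2 − rank ∂_3 = (18 − 17) − 0 = 1, and there is no ∂_3, so H_2 ≅ Z.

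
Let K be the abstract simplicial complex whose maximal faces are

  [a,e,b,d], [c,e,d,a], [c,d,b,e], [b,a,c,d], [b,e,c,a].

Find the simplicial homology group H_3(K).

H_3 = Z.

K has 5 vertices, 10 edges, 10 triangles, 5 3-simplices.
rank ∂_3 = 4, rank ∂_4 = 0 ⇒ b_3 = 5 − 4 − 0 = 1. So H_3 = Z.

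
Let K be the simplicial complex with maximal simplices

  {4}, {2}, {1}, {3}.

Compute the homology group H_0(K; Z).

H_0 ≅ Z^4.

K has 4 vertices.
rank ∂_0 = 0, rank ∂_1 = 0 ⇒ b_0 = 4 − 0 − 0 = 4. So H_0 ≅ Z^4.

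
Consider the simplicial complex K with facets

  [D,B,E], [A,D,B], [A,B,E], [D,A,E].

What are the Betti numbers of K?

b_0 = 1, b_1 = 0, b_2 = 1.

K has 4 vertices, 6 edges, 4 triangles.
rank ∂_0 = 0, rank ∂_1 = 3 ⇒ b_0 = 4 − 0 − 3 = 1; all invariant factors of ∂_1 are 1 so no torsion. So H_0 = Z.
rank ∂_1 = 3, rank ∂_2 = 3 ⇒ b_1 = 6 − 3 − 3 = 0; all invariant factors of ∂_2 are 1 so no torsion. So H_1 = 0.
rank ∂_2 = 3, rank ∂_3 = 0 ⇒ b_2 = 4 − 3 − 0 = 1. So H_2 = Z.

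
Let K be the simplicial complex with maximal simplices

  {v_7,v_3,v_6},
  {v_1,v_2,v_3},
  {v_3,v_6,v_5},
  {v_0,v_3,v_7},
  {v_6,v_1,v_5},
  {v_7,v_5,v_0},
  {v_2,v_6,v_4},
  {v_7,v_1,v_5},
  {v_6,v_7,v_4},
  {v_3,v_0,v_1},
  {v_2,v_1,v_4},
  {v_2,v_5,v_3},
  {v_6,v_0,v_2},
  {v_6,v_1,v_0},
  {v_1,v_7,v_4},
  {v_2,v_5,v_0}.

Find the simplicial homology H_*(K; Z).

H_0 ≅ Z,  H_1 ≅ Z^2,  H_2 ≅ Z.

We work with the vertex ordering v_0 < v_1 < v_2 < v_3 < v_4 < v_5 < v_6 < v_7. The simplices of K, each written with vertices in increasing order, are:

  0-simplices (8): [v_0], [v_1], [v_2], [v_3], [v_4], [v_5], [v_6], [v_7]
  1-simplices (24): (24 of them)
  2-simplices (16): (16 of them)

so the chain groups are C_0 ≅ Z^8, C_1 ≅ Z^24, C_2 ≅ Z^16.

Boundary ∂_1: C_1 → C_0 is given by ∂[p,q] = [q] − [p].
This gives a 8×24 integer matrix of rank 7; reducing to Smith normal form yields diagonal entries (1,1,1,1,1,1,1).

Boundary ∂_2: C_2 → C_1 acts by ∂[p,q,r] = [q,r] − [p,r] + [p,q]. For instance
  ∂[v_0,v_2,v_6] = [v_2,v_6] − [v_0,v_6] + [v_0,v_2],
  ∂[v_1,v_5,v_6] = [v_5,v_6] − [v_1,v_6] + [v_1,v_5].
This gives a 24×16 integer matrix of rank 15; reducing to Smith normal form yields diagonal entries (1,1,1,1,1,1,1,1,1,1,1,1,1,1,1).

Computing H_k = (kernel of ∂_k) / (image of ∂_{k+1}):

  H_0: rank C_0 − rank ∂_1 = 8 − 7 = 1, and the invariant factors of ∂_1 are all 1, so H_0 = Z.
  H_1: rank ker ∂_1 − rank ∂_2 = (24 − 7) − 15 = 2, and the invariant factors of ∂_2 are all 1, so H_1 = Z^2.
  H_2: rank ker ∂_2 − rank ∂_3 = (16 − 15) − 0 = 1, and there is no ∂_3, so H_2 = Z.

As a check, the Euler characteristic is 8 − 24 + 16 = 0, which agrees with 1 − 2 + 1 = 0.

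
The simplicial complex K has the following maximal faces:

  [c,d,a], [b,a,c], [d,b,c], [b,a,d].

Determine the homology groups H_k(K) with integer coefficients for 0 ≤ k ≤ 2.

H_0 = Z,  H_1 = 0,  H_2 = Z.

Take the total order a < b < c < d on the vertex set. Then K (dimension 2) consists of the simplices:

  0-simplices (4): a, b, c, d
  1-simplices (6): ab, ac, ad, bc, bd, cd
  2-simplices (4): abc, abd, acd, bcd

so the chain groups are C_0 ≅ Z^4, C_1 ≅ Z^6, C_2 ≅ Z^4.

∂_1: C_1 → C_0 maps an edge to its endpoints' difference, ∂[p,q] = q − p.
The resulting 4×6 matrix has rank 3, and its Smith normal form has invariant factors (1,1,1).

∂_2: C_2 → C_1 maps a triangle to the signed sum of its edges. For instance
  ∂abc = bc − ac + ab,
  ∂acd = cd − ad + ac.
The resulting 6×4 matrix has rank 3, and its Smith normal form has invariant factors (1,1,1).

Now H_k = ker ∂_k / im ∂_{k+1}, so:

  H_0: rank C_0 − rank ∂_1 = 4 − 3 = 1, and the invariant factors of ∂_1 are all 1, so H_0 ≅ Z.
  H_1: rank ker ∂_1 − rank ∂_2 = (6 − 3) − 3 = 0, and the invariant factors of ∂_2 are all 1, so H_1 ≅ 0.
  H_2: rank ker ∂_2 − rank ∂_3 = (4 − 3) − 0 = 1, and there is no ∂_3, so H_2 ≅ Z.

(K is a triangulation of the 2-sphere S^2.)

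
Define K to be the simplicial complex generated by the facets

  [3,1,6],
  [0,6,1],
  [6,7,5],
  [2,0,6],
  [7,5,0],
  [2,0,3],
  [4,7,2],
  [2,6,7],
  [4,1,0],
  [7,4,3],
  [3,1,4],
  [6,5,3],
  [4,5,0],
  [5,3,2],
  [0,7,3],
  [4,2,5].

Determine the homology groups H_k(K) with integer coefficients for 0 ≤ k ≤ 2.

H_0 = Z,  H_1 = Z^2,  H_2 = Z.

Order the vertices as 0 < 1 < 2 < 3 < 4 < 5 < 6 < 7. Listing each simplex with vertices in this order, K has dimension 2 with simplices:

  0-simplices (8): [0], [1], [2], [3], [4], [5], [6], [7]
  1-simplices (24): (24 of them)
  2-simplices (16): [0,1,4], [0,1,6], [0,2,3], [0,2,6], [0,3,7], [0,4,5], [0,5,7], [1,3,4], [1,3,6], [2,3,5], [2,4,5], [2,4,7], [2,6,7], [3,4,7], [3,5,6], [5,6,7]

Hence C_0 ≅ Z^8, C_1 ≅ Z^24, C_2 ≅ Z^16.

∂_1: C_1 → C_0 is given by ∂[p,q] = [q] − [p]. For instance
  ∂[0,6] = [6] − [0].
The resulting 8×24 matrix has rank 7, and its Smith normal form has invariant factors (1,1,1,1,1,1,1).

Boundary ∂_2: C_2 → C_1 sends each 2-simplex [p,q,r] to [q,r] − [p,r] + [p,q]. For instance
  ∂[0,1,6] = [1,6] − [0,6] + [0,1],
  ∂[0,2,6] = [2,6] − [0,6] + [0,2].
The 24×16 boundary matrix has rank 15 and Smith normal form diag(1,1,1,1,1,1,1,1,1,1,1,1,1,1,1).

From H_k ≅ ker(∂_k) / im(∂_{k+1}) we obtain:

  H_0: rank C_0 − rank ∂_1 = 8 − 7 = 1, and the invariant factors of ∂_1 are all 1, so H_0 ≅ Z.
  H_1: rank ker ∂_1 − rank ∂_2 = (24 − 7) − 15 = 2, and the invariant factors of ∂_2 are all 1, so H_1 ≅ Z^2.
  H_2: rank ker ∂_2 − rank ∂_3 = (16 − 15) − 0 = 1, and there is no ∂_3, so H_2 ≅ Z.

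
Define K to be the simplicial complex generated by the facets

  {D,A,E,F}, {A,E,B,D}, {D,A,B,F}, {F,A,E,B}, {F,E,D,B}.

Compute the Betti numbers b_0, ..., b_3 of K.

Fix the vertex order A < B < D < E < F and write every simplex with vertices in increasing order. Then dim K = 3 and the simplices of K are:

  0-simplices (5): A, B, D, E, F
  1-simplices (10): AB, AD, AE, AF, BD, BE, BF, DE, DF, EF
  2-simplices (10): ABD, ABE, ABF, ADE, ADF, AEF, BDE, BDF, BEF, DEF
  3-simplices (5): ABDE, ABDF, ABEF, ADEF, BDEF

giving chain groups C_0 ≅ Z^5, C_1 ≅ Z^10, C_2 ≅ Z^10, C_3 ≅ Z^5.

Boundary ∂_1: C_1 → C_0 is given by ∂[p,q] = [q] − [p].
This gives a 5×10 integer matrix of rank 4; reducing to Smith normal form yields diagonal entries (1,1,1,1).

The boundary map ∂_2: C_2 → C_1 acts by ∂[p,q,r] = [q,r] − [p,r] + [p,q]. For instance
  ∂DEF = EF − DF + DE,
  ∂BEF = EF − BF + BE.
The 10×10 boundary matrix has rank 6 and Smith normal form diag(1,1,1,1,1,1).

Boundary ∂_3: C_3 → C_2 sends each 3-simplex σ to the alternating sum Σ_i (−1)^i (σ with its i-th vertex removed). For instance
  ∂ABEF = BEF − AEF + ABF − ABE,
  ∂ABDF = BDF − ADF + ABF − ABD.
As a 10×5 matrix over Z this has rank 4, with invariant factors (1,1,1,1).

Computing H_k = (kernel of ∂_k) / (image of ∂_{k+1}):

  H_0: rank C_0 − rank ∂_1 = 5 − 4 = 1, and the invariant factors of ∂_1 are all 1, so H_0 ≅ Z.
  H_1: rank ker ∂_1 − rank ∂_2 = (10 − 4) − 6 = 0, and the invariant factors of ∂_2 are all 1, so H_1 ≅ 0.
  H_2: rank ker ∂_2 − rank ∂_3 = (10 − 6) − 4 = 0, and the invariant factors of ∂_3 are all 1, so H_2 ≅ 0.
  H_3: rank ker ∂_3 − rank ∂_4 = (5 − 4) − 0 = 1, and there is no ∂_4, so H_3 ≅ Z.

As a check, the Euler characteristic is 5 − 10 + 10 − 5 = 0, which agrees with 1 − 0 + 0 − 1 = 0.
(K is a triangulation of the 3-sphere S^3.)

Hence the Betti numbers are b_0 = 1, b_1 = 0, b_2 = 0, b_3 = 1.

b_0 = 1, b_1 = 0, b_2 = 0, b_3 = 1.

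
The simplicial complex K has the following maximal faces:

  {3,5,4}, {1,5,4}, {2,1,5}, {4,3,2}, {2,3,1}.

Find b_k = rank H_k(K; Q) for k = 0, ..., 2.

b_0 = 1, b_1 = 1, b_2 = 0.

Order the vertices as 1 < 2 < 3 < 4 < 5. Listing each simplex with vertices in this order, K has dimension 2 with simplices:

  0-simplices (5): [1], [2], [3], [4], [5]
  1-simplices (10): [1,2], [1,3], [1,4], [1,5], [2,3], [2,4], [2,5], [3,4], [3,5], [4,5]
  2-simplices (5): [1,2,3], [1,2,5], [1,4,5], [2,3,4], [3,4,5]

so the chain groups are C_0 ≅ Z^5, C_1 ≅ Z^10, C_2 ≅ Z^5.

∂_1: C_1 → C_0 sends each edge [p,q] (with p < q) to q − p. For instance
  ∂[3,4] = [4] − [3].
The 5×10 boundary matrix has rank 4 and Smith normal form diag(1,1,1,1).

Boundary ∂_2: C_2 → C_1 maps a triangle to the signed sum of its edges. For instance
  ∂[1,2,3] = [2,3] − [1,3] + [1,2],
  ∂[1,4,5] = [4,5] − [1,5] + [1,4].
The resulting 10×5 matrix has rank 5, and its Smith normal form has invariant factors (1,1,1,1,1).

Now H_k = ker ∂_k / im ∂_{k+1}, so:

  H_0: rank C_0 − rank ∂_1 = 5 − 4 = 1, and the invariant factors of ∂_1 are all 1, so H_0 ≅ Z.
  H_1: rank ker ∂_1 − rank ∂_2 = (10 − 4) − 5 = 1, and the invariant factors of ∂_2 are all 1, so H_1 ≅ Z.
  H_2: rank ker ∂_2 − rank ∂_3 = (5 − 5) − 0 = 0, and there is no ∂_3, so H_2 ≅ 0.

As a check, the Euler characteristic is 5 − 10 + 5 = 0, which agrees with 1 − 1 + 0 = 0.
(K is a triangulation of the Möbius band.)

Hence the Betti numbers are b_0 = 1, b_1 = 1, b_2 = 0.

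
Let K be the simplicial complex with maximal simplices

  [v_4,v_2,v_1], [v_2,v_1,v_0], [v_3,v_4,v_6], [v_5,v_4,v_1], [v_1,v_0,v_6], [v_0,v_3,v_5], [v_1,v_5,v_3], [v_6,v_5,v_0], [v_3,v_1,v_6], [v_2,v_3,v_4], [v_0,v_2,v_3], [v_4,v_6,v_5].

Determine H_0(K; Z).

H_0 = Z.

Take the total order v_0 < v_1 < v_2 < v_3 < v_4 < v_5 < v_6 on the vertex set. Then K (dimension 2) consists of the simplices:

  0-simplices (7): [v_0], [v_1], [v_2], [v_3], [v_4], [v_5], [v_6]
  1-simplices (18): (18 of them)
  2-simplices (12): (12 of them)

Hence C_0 ≅ Z^7, C_1 ≅ Z^18, C_2 ≅ Z^12.

The boundary map ∂_1: C_1 → C_0 sends each edge [p,q] (with p < q) to q − p.
The 7×18 boundary matrix has rank 6 and Smith normal form diag(1,1,1,1,1,1).

Boundary ∂_2: C_2 → C_1 maps a triangle to the signed sum of its edges. For instance
  ∂[v_2,v_3,v_4] = [v_3,v_4] − [v_2,v_4] + [v_2,v_3],
  ∂[v_1,v_3,v_5] = [v_3,v_5] − [v_1,v_5] + [v_1,v_3].
The resulting 18×12 matrix has rank 12, and its Smith normal form has invariant factors (1,1,1,1,1,1,1,1,1,1,1,2).

Computing H_k = (kernel of ∂_k) / (image of ∂_{k+1}):

  H_0: rank C_0 − rank ∂_1 = 7 − 6 = 1, and the invariant factors of ∂_1 are all 1, so H_0 ≅ Z.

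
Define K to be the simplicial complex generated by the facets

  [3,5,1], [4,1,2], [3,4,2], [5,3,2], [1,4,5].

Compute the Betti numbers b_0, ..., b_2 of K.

K has 5 vertices, 10 edges, 5 triangles.
rank ∂_0 = 0, rank ∂_1 = 4 ⇒ b_0 = 5 − 0 − 4 = 1; all invariant factors of ∂_1 are 1 so no torsion. So H_0 = Z.
rank ∂_1 = 4, rank ∂_2 = 5 ⇒ b_1 = 10 − 4 − 5 = 1; all invariant factors of ∂_2 are 1 so no torsion. So H_1 = Z.
rank ∂_2 = 5, rank ∂_3 = 0 ⇒ b_2 = 5 − 5 − 0 = 0. So H_2 = 0.

b_0 = 1, b_1 = 1, b_2 = 0.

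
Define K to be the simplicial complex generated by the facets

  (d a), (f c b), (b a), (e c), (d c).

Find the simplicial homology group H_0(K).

Order the vertices as a < b < c < d < e < f. Listing each simplex with vertices in this order, K has dimension 2 with simplices:

  0-simplices (6): a, b, c, d, e, f
  1-simplices (7): ab, ad, bc, bf, cd, ce, cf
  2-simplices (1): bcf

giving chain groups C_0 ≅ Z^6, C_1 ≅ Z^7, C_2 ≅ Z^1.

The boundary map ∂_1: C_1 → C_0 is given by ∂[p,q] = [q] − [p]. For instance
  ∂cd = d − c.
The resulting 6×7 matrix has rank 5, and its Smith normal form has invariant factors (1,1,1,1,1).

The boundary map ∂_2: C_2 → C_1 acts by ∂[p,q,r] = [q,r] − [p,r] + [p,q]. For instance
  ∂bcf = cf − bf + bc.
The resulting 7×1 matrix has rank 1, and its Smith normal form has invariant factors (1).

Reading off H_k = ker ∂_k / im ∂_{k+1}:

  H_0: rank C_0 − rank ∂_1 = 6 − 5 = 1, and the invariant factors of ∂_1 are all 1, so H_0 ≅ Z.

H_0 = Z.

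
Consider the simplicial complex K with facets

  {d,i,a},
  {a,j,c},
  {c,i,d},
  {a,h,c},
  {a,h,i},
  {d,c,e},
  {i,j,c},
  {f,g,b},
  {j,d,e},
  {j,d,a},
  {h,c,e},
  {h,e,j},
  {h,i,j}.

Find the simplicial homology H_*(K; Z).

H_0 ≅ Z^2,  H_1 ≅ Z/2,  H_2 = 0.

Take the total order a < b < c < d < e < f < g < h < i < j on the vertex set. Then K (dimension 2) consists of the simplices:

  0-simplices (10): a, b, c, d, e, f, g, h, i, j
  1-simplices (21): ac, ad, ah, ai, aj, bf, bg, cd, ce, ch, ci, cj, de, di, dj, eh, ej, fg, hi, hj, ij
  2-simplices (13): ach, acj, adi, adj, ahi, bfg, cde, cdi, ceh, cij, dej, ehj, hij

so the chain groups are C_0 ≅ Z^10, C_1 ≅ Z^21, C_2 ≅ Z^13.

Boundary ∂_1: C_1 → C_0 maps an edge to its endpoints' difference, ∂[p,q] = q − p.
The 10×21 boundary matrix has rank 8 and Smith normal form diag(1,1,1,1,1,1,1,1).

The boundary map ∂_2: C_2 → C_1 maps a triangle to the signed sum of its edges. For instance
  ∂hij = ij − hj + hi,
  ∂cij = ij − cj + ci.
As a 21×13 matrix over Z this has rank 13, with invariant factors (1,1,1,1,1,1,1,1,1,1,1,1,2).

From H_k ≅ ker(∂_k) / im(∂_{k+1}) we obtain:

  H_0: rank C_0 − rank ∂_1 = 10 − 8 = 2, and the invariant factors of ∂_1 are all 1, so H_0 = Z^2.
  H_1: rank ker ∂_1 − rank ∂_2 = (21 − 8) − 13 = 0, and ∂_2 has invariant factor 2 > 1, so H_1 = Z/2.
  H_2: rank ker ∂_2 − rank ∂_3 = (13 − 13) − 0 = 0, and there is no ∂_3, so H_2 = 0.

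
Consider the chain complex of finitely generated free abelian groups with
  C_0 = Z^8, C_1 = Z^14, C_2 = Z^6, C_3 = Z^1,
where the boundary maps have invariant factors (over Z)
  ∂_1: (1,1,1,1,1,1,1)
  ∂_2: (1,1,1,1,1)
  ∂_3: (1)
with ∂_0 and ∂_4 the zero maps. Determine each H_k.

H_0: b_0 = 8 − 0 − 7 = 1; torsion from ∂_1 factors > 1: none. So H_0 = Z.
H_1: b_1 = 14 − 7 − 5 = 2; torsion from ∂_2 factors > 1: none. So H_1 = Z^2.
H_2: b_2 = 6 − 5 − 1 = 0; torsion from ∂_3 factors > 1: none. So H_2 = 0.
H_3: b_3 = 1 − 1 − 0 = 0; torsion from ∂_4 factors > 1: none. So H_3 = 0.

H_0 = Z,  H_1 = Z^2,  H_2 = 0,  H_3 = 0.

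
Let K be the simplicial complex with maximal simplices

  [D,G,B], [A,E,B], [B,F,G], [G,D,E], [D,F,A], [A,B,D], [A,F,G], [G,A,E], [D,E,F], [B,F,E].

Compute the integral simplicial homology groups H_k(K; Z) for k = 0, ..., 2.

H_0 = Z,  H_1 = Z/2,  H_2 = 0.

K has 6 vertices, 15 edges, 10 triangles.
rank ∂_0 = 0, rank ∂_1 = 5 ⇒ b_0 = 6 − 0 − 5 = 1; all invariant factors of ∂_1 are 1 so no torsion. So H_0 = Z.
rank ∂_1 = 5, rank ∂_2 = 10 ⇒ b_1 = 15 − 5 − 10 = 0; ∂_2 has invariant factor(s) [2] giving torsion. So H_1 = Z/2.
rank ∂_2 = 10, rank ∂_3 = 0 ⇒ b_2 = 10 − 10 − 0 = 0. So H_2 = 0.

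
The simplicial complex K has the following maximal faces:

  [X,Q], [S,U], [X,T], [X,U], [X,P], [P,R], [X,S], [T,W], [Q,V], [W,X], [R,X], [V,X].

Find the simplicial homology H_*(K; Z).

H_0 = Z,  H_1 = Z^4.

Order the vertices as P < Q < R < S < T < U < V < W < X. Listing each simplex with vertices in this order, K has dimension 1 with simplices:

  0-simplices (9): P, Q, R, S, T, U, V, W, X
  1-simplices (12): PR, PX, QV, QX, RX, SU, SX, TW, TX, UX, VX, WX

so the chain groups are C_0 ≅ Z^9, C_1 ≅ Z^12.

Boundary ∂_1: C_1 → C_0 maps an edge to its endpoints' difference, ∂[p,q] = q − p. For instance
  ∂TW = W − T.
The resulting 9×12 matrix has rank 8, and its Smith normal form has invariant factors (1,1,1,1,1,1,1,1).

Now H_k = ker ∂_k / im ∂_{k+1}, so:

  H_0: rank C_0 − rank ∂_1 = 9 − 8 = 1, and the invariant factors of ∂_1 are all 1, so H_0 = Z.
  H_1: rank ker ∂_1 − rank ∂_2 = (12 − 8) − 0 = 4, and there is no ∂_2, so H_1 = Z^4.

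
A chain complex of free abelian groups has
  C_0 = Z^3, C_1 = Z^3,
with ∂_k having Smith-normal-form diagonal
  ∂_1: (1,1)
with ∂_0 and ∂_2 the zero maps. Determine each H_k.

H_0: b_0 = 3 − 0 − 2 = 1; torsion from ∂_1 factors > 1: none. So H_0 ≅ Z.
H_1: b_1 = 3 − 2 − 0 = 1; torsion from ∂_2 factors > 1: none. So H_1 ≅ Z.

H_0 ≅ Z,  H_1 ≅ Z.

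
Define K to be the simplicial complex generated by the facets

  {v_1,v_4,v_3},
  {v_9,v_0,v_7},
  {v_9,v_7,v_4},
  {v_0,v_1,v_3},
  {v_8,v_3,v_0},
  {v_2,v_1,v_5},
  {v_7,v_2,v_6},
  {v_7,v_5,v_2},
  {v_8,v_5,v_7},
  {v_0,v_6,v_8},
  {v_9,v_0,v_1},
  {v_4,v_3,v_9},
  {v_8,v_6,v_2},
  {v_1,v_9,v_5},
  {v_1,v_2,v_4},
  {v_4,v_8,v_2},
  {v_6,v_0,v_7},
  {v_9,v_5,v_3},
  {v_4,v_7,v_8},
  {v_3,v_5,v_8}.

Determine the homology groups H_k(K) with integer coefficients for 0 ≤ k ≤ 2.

H_0 = Z,  H_1 = Z ⊕ Z/2Z,  H_2 = 0.

Fix the vertex order v_0 < v_1 < v_2 < v_3 < v_4 < v_5 < v_6 < v_7 < v_8 < v_9 and write every simplex with vertices in increasing order. Then dim K = 2 and the simplices of K are:

  0-simplices (10): [v_0], [v_1], [v_2], [v_3], [v_4], [v_5], [v_6], [v_7], [v_8], [v_9]
  1-simplices (30): (30 of them)
  2-simplices (20): (20 of them)

so the chain groups are C_0 ≅ Z^10, C_1 ≅ Z^30, C_2 ≅ Z^20.

∂_1: C_1 → C_0 maps an edge to its endpoints' difference, ∂[p,q] = q − p. For instance
  ∂[v_2,v_4] = [v_4] − [v_2].
The resulting 10×30 matrix has rank 9, and its Smith normal form has invariant factors (1,1,1,1,1,1,1,1,1).

∂_2: C_2 → C_1 maps a triangle to the signed sum of its edges. For instance
  ∂[v_4,v_7,v_9] = [v_7,v_9] − [v_4,v_9] + [v_4,v_7],
  ∂[v_2,v_6,v_7] = [v_6,v_7] − [v_2,v_7] + [v_2,v_6].
This gives a 30×20 integer matrix of rank 20; reducing to Smith normal form yields diagonal entries (1,1,1,1,1,1,1,1,1,1,1,1,1,1,1,1,1,1,1,2).

Reading off H_k = ker ∂_k / im ∂_{k+1}:

  H_0: rank C_0 − rank ∂_1 = 10 − 9 = 1, and the invariant factors of ∂_1 are all 1, so H_0 = Z.
  H_1: rank ker ∂_1 − rank ∂_2 = (30 − 9) − 20 = 1, and ∂_2 has invariant factor 2 > 1, so H_1 = Z ⊕ Z/2Z.
  H_2: rank ker ∂_2 − rank ∂_3 = (20 − 20) − 0 = 0, and there is no ∂_3, so H_2 = 0.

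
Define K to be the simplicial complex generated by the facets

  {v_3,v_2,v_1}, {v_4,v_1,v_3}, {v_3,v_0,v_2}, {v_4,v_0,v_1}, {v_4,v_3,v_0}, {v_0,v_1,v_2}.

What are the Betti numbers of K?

Order the vertices as v_0 < v_1 < v_2 < v_3 < v_4. Listing each simplex with vertices in this order, K has dimension 2 with simplices:

  0-simplices (5): [v_0], [v_1], [v_2], [v_3], [v_4]
  1-simplices (9): [v_0,v_1], [v_0,v_2], [v_0,v_3], [v_0,v_4], [v_1,v_2], [v_1,v_3], [v_1,v_4], [v_2,v_3], [v_3,v_4]
  2-simplices (6): [v_0,v_1,v_2], [v_0,v_1,v_4], [v_0,v_2,v_3], [v_0,v_3,v_4], [v_1,v_2,v_3], [v_1,v_3,v_4]

so the chain groups are C_0 ≅ Z^5, C_1 ≅ Z^9, C_2 ≅ Z^6.

∂_1: C_1 → C_0 is given by ∂[p,q] = [q] − [p]. For instance
  ∂[v_3,v_4] = [v_4] − [v_3].
As a 5×9 matrix over Z this has rank 4, with invariant factors (1,1,1,1).

Boundary ∂_2: C_2 → C_1 sends each 2-simplex [p,q,r] to [q,r] − [p,r] + [p,q]. For instance
  ∂[v_0,v_3,v_4] = [v_3,v_4] − [v_0,v_4] + [v_0,v_3],
  ∂[v_1,v_3,v_4] = [v_3,v_4] − [v_1,v_4] + [v_1,v_3].
This gives a 9×6 integer matrix of rank 5; reducing to Smith normal form yields diagonal entries (1,1,1,1,1).

Reading off H_k = ker ∂_k / im ∂_{k+1}:

  H_0: rank C_0 − rank ∂_1 = 5 − 4 = 1, and the invariant factors of ∂_1 are all 1, so H_0 = Z.
  H_1: rank ker ∂_1 − rank ∂_2 = (9 − 4) − 5 = 0, and the invariant factors of ∂_2 are all 1, so H_1 = 0.
  H_2: rank ker ∂_2 − rank ∂_3 = (6 − 5) − 0 = 1, and there is no ∂_3, so H_2 = Z.

As a check, the Euler characteristic is 5 − 9 + 6 = 2, which agrees with 1 − 0 + 1 = 2.

Hence the Betti numbers are b_0 = 1, b_1 = 0, b_2 = 1.

b_0 = 1, b_1 = 0, b_2 = 1.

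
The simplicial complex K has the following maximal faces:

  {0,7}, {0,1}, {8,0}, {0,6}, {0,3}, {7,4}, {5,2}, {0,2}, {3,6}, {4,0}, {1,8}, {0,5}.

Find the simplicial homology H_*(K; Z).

We work with the vertex ordering 0 < 1 < 2 < 3 < 4 < 5 < 6 < 7 < 8. The simplices of K, each written with vertices in increasing order, are:

  0-simplices (9): [0], [1], [2], [3], [4], [5], [6], [7], [8]
  1-simplices (12): [0,1], [0,2], [0,3], [0,4], [0,5], [0,6], [0,7], [0,8], [1,8], [2,5], [3,6], [4,7]

so the chain groups are C_0 ≅ Z^9, C_1 ≅ Z^12.

The boundary map ∂_1: C_1 → C_0 sends each edge [p,q] (with p < q) to q − p. For instance
  ∂[0,7] = [7] − [0].
The resulting 9×12 matrix has rank 8, and its Smith normal form has invariant factors (1,1,1,1,1,1,1,1).

Reading off H_k = ker ∂_k / im ∂_{k+1}:

  H_0: rank C_0 − rank ∂_1 = 9 − 8 = 1, and the invariant factors of ∂_1 are all 1, so H_0 = Z.
  H_1: rank ker ∂_1 − rank ∂_2 = (12 − 8) − 0 = 4, and there is no ∂_2, so H_1 = Z^4.

(K is a triangulation of a wedge of 4 circles.)

H_0 = Z,  H_1 = Z^4.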